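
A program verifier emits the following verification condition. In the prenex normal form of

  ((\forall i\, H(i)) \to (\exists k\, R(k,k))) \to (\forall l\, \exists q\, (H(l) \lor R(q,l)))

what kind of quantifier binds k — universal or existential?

universal

Rewrite implications/biconditionals: A → B as ¬A ∨ B.
  \neg (\neg (\forall i\, H(i)) \lor (\exists k\, R(k,k))) \lor (\forall l\, \exists q\, (H(l) \lor R(q,l)))
Push ¬ through the quantifiers and connectives to reach negation normal form:
  (\forall i\, H(i)) \land (\forall k\, \neg R(k,k)) \lor (\forall l\, \exists q\, (H(l) \lor R(q,l)))
Pull the quantifiers to the front (each side's bound variable is not free in the other side):
  \forall i\, \forall k\, \forall l\, \exists q\, (H(i) \land \neg R(k,k) \lor H(l) \lor R(q,l))
The quantifier \exists k sits under an odd number of negations (counting the antecedent side of each →), so it flips to \forall k.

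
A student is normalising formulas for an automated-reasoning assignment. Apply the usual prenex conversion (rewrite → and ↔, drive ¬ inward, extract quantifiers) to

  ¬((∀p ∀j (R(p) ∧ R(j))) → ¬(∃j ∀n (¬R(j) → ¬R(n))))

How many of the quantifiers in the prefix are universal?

3

First replace A → B with ¬A ∨ B.
  ¬(¬(∀p ∀j (R(p) ∧ R(j))) ∨ ¬(∃j ∀n (¬¬R(j) ∨ ¬R(n))))
Push ¬ through the quantifiers and connectives to reach negation normal form:
  (∀p ∀j (R(p) ∧ R(j))) ∧ (∃j ∀n (R(j) ∨ ¬R(n)))
Rename bound variables to avoid capture: j↦z.
  (∀p ∀j (R(p) ∧ R(j))) ∧ (∃z ∀n (R(z) ∨ ¬R(n)))
Pull the quantifiers to the front (each side's bound variable is not free in the other side):
  ∀p ∀j ∃z ∀n (R(p) ∧ R(j) ∧ (R(z) ∨ ¬R(n)))
The prefix is ∀p ∀j ∃z ∀n: 3 universal, 1 existential.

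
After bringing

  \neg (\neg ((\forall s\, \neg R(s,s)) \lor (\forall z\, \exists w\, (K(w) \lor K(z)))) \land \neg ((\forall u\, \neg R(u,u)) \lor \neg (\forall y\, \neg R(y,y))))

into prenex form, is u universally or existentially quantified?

Move each ¬ inward, flipping quantifiers it crosses:
  (\forall s\, \neg R(s,s)) \lor (\forall z\, \exists w\, (K(w) \lor K(z))) \lor (\forall u\, \neg R(u,u)) \lor (\exists y\, R(y,y))
Pull the quantifiers to the front (each side's bound variable is not free in the other side):
  \forall s\, \forall z\, \exists w\, \forall u\, \exists y\, (\neg R(s,s) \lor K(w) \lor K(z) \lor \neg R(u,u) \lor R(y,y))
The quantifier \forall u sits under an even number of negations, so it remains universal.

universal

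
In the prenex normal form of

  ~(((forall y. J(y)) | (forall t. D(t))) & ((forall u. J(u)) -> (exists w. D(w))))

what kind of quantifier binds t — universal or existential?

existential

Rewrite implications/biconditionals: A → B as ¬A ∨ B.
  ~(((forall y. J(y)) | (forall t. D(t))) & (~(forall u. J(u)) | (exists w. D(w))))
Move each ¬ inward, flipping quantifiers it crosses:
  (exists y. ~J(y)) & (exists t. ~D(t)) | (forall u. J(u)) & (forall w. ~D(w))
All bound variables are already distinct, so no renaming is needed.
Extract every quantifier outward, since the variables are now distinct and don't occur free across branches:
  exists y. exists t. forall u. forall w. (~J(y) & ~D(t) | J(u) & ~D(w))
The quantifier forall t sits under an odd number of negations (counting the antecedent side of each →), so it flips to exists t.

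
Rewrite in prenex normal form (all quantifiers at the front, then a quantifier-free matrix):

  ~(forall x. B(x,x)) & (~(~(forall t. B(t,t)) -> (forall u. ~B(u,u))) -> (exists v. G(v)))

First replace A → B with ¬A ∨ B.
  ~(forall x. B(x,x)) & (~~(~~(forall t. B(t,t)) | (forall u. ~B(u,u))) | (exists v. G(v)))
Push ¬ through the quantifiers and connectives to reach negation normal form:
  (exists x. ~B(x,x)) & ((forall t. B(t,t)) | (forall u. ~B(u,u)) | (exists v. G(v)))
Extract every quantifier outward, since the variables are now distinct and don't occur free across branches:
  exists x. forall t. forall u. exists v. (~B(x,x) & (B(t,t) | ~B(u,u) | G(v)))

exists x. forall t. forall u. exists v. (~B(x,x) & (B(t,t) | ~B(u,u) | G(v)))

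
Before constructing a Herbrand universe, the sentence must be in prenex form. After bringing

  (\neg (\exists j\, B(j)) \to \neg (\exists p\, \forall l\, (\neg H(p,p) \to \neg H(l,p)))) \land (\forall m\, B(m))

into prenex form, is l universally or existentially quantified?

existential

Eliminate → and ↔ using ¬ and ∨.
  (\neg \neg (\exists j\, B(j)) \lor \neg (\exists p\, \forall l\, (\neg \neg H(p,p) \lor \neg H(l,p)))) \land (\forall m\, B(m))
Move each ¬ inward, flipping quantifiers it crosses:
  ((\exists j\, B(j)) \lor (\forall p\, \exists l\, (\neg H(p,p) \land H(l,p)))) \land (\forall m\, B(m))
All bound variables are already distinct, so no renaming is needed.
Extract every quantifier outward, since the variables are now distinct and don't occur free across branches:
  \exists j\, \forall p\, \exists l\, \forall m\, ((B(j) \lor \neg H(p,p) \land H(l,p)) \land B(m))
The quantifier \forall l sits under an odd number of negations (counting the antecedent side of each →), so it flips to \exists l.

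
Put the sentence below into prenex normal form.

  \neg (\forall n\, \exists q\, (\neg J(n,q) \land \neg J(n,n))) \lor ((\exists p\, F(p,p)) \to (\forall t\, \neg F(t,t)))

Eliminate → and ↔ using ¬ and ∨.
  \neg (\forall n\, \exists q\, (\neg J(n,q) \land \neg J(n,n))) \lor \neg (\exists p\, F(p,p)) \lor (\forall t\, \neg F(t,t))
Push ¬ through the quantifiers and connectives to reach negation normal form:
  (\exists n\, \forall q\, (J(n,q) \lor J(n,n))) \lor (\forall p\, \neg F(p,p)) \lor (\forall t\, \neg F(t,t))
All bound variables are already distinct, so no renaming is needed.
Extract every quantifier outward, since the variables are now distinct and don't occur free across branches:
  \exists n\, \forall q\, \forall p\, \forall t\, (J(n,q) \lor J(n,n) \lor \neg F(p,p) \lor \neg F(t,t))

\exists n\, \forall q\, \forall p\, \forall t\, (J(n,q) \lor J(n,n) \lor \neg F(p,p) \lor \neg F(t,t))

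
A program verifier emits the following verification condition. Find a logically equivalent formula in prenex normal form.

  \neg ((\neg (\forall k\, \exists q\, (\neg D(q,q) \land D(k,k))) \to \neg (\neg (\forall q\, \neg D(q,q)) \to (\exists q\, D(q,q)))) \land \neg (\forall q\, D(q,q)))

\exists k\, \forall q\, \forall u\, \exists t\, \forall w\, ((D(q,q) \lor \neg D(k,k)) \land (\neg D(u,u) \lor D(t,t)) \lor D(w,w))

Eliminate → and ↔ using ¬ and ∨.
  \neg ((\neg \neg (\forall k\, \exists q\, (\neg D(q,q) \land D(k,k))) \lor \neg (\neg \neg (\forall q\, \neg D(q,q)) \lor (\exists q\, D(q,q)))) \land \neg (\forall q\, D(q,q)))
Move each ¬ inward, flipping quantifiers it crosses:
  (\exists k\, \forall q\, (D(q,q) \lor \neg D(k,k))) \land ((\forall q\, \neg D(q,q)) \lor (\exists q\, D(q,q))) \lor (\forall q\, D(q,q))
Standardize variables apart so no two quantifiers bind the same name: q↦u, q↦t, q↦w.
  (\exists k\, \forall q\, (D(q,q) \lor \neg D(k,k))) \land ((\forall u\, \neg D(u,u)) \lor (\exists t\, D(t,t))) \lor (\forall w\, D(w,w))
Pull the quantifiers to the front (each side's bound variable is not free in the other side):
  \exists k\, \forall q\, \forall u\, \exists t\, \forall w\, ((D(q,q) \lor \neg D(k,k)) \land (\neg D(u,u) \lor D(t,t)) \lor D(w,w))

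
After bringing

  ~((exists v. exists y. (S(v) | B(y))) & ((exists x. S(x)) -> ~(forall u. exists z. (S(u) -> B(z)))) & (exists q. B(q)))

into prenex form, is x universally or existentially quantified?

existential

Eliminate → and ↔ using ¬ and ∨.
  ~((exists v. exists y. (S(v) | B(y))) & (~(exists x. S(x)) | ~(forall u. exists z. (~S(u) | B(z)))) & (exists q. B(q)))
Drive negations inward (¬∀x A ≡ ∃x ¬A, ¬∃x A ≡ ∀x ¬A, De Morgan for ∧/∨):
  (forall v. forall y. (~S(v) & ~B(y))) | (exists x. S(x)) & (forall u. exists z. (~S(u) | B(z))) | (forall q. ~B(q))
Pull the quantifiers to the front (each side's bound variable is not free in the other side):
  forall v. forall y. exists x. forall u. exists z. forall q. (~S(v) & ~B(y) | S(x) & (~S(u) | B(z)) | ~B(q))
The quantifier exists x sits under an even number of negations (counting the antecedent side of each →), so it remains existential.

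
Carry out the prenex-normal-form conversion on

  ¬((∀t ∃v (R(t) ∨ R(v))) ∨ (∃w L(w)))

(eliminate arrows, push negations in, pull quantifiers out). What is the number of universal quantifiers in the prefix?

2

Drive negations inward (¬∀x A ≡ ∃x ¬A, ¬∃x A ≡ ∀x ¬A, De Morgan for ∧/∨):
  (∃t ∀v (¬R(t) ∧ ¬R(v))) ∧ (∀w ¬L(w))
All bound variables are already distinct, so no renaming is needed.
Pull the quantifiers to the front (each side's bound variable is not free in the other side):
  ∃t ∀v ∀w (¬R(t) ∧ ¬R(v) ∧ ¬L(w))
The prefix is ∃t ∀v ∀w: 2 universal, 1 existential.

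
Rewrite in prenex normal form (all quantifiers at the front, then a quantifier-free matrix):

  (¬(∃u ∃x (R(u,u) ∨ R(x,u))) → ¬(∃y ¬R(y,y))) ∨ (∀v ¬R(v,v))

∃u ∃x ∀y ∀v (R(u,u) ∨ R(x,u) ∨ R(y,y) ∨ ¬R(v,v))

First replace A → B with ¬A ∨ B.
  ¬¬(∃u ∃x (R(u,u) ∨ R(x,u))) ∨ ¬(∃y ¬R(y,y)) ∨ (∀v ¬R(v,v))
Move each ¬ inward, flipping quantifiers it crosses:
  (∃u ∃x (R(u,u) ∨ R(x,u))) ∨ (∀y R(y,y)) ∨ (∀v ¬R(v,v))
All bound variables are already distinct, so no renaming is needed.
Pull the quantifiers to the front (each side's bound variable is not free in the other side):
  ∃u ∃x ∀y ∀v (R(u,u) ∨ R(x,u) ∨ R(y,y) ∨ ¬R(v,v))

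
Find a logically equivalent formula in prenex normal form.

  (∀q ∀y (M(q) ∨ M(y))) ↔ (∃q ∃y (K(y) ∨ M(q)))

∃q ∃y ∃z1 ∃v ∀w1 ∀r ∀s ∀a ((¬M(q) ∧ ¬M(y) ∨ K(v) ∨ M(z1)) ∧ (¬K(r) ∧ ¬M(w1) ∨ M(s) ∨ M(a)))

Eliminate → and ↔ using ¬ and ∨; A ↔ B as (¬A ∨ B) ∧ (¬B ∨ A).
  (¬(∀q ∀y (M(q) ∨ M(y))) ∨ (∃q ∃y (K(y) ∨ M(q)))) ∧ (¬(∃q ∃y (K(y) ∨ M(q))) ∨ (∀q ∀y (M(q) ∨ M(y))))
Move each ¬ inward, flipping quantifiers it crosses:
  ((∃q ∃y (¬M(q) ∧ ¬M(y))) ∨ (∃q ∃y (K(y) ∨ M(q)))) ∧ ((∀q ∀y (¬K(y) ∧ ¬M(q))) ∨ (∀q ∀y (M(q) ∨ M(y))))
Standardize variables apart so no two quantifiers bind the same name: q↦z1, y↦v, q↦w1, y↦r, q↦s, y↦a.
  ((∃q ∃y (¬M(q) ∧ ¬M(y))) ∨ (∃z1 ∃v (K(v) ∨ M(z1)))) ∧ ((∀w1 ∀r (¬K(r) ∧ ¬M(w1))) ∨ (∀s ∀a (M(s) ∨ M(a))))
Extract every quantifier outward, since the variables are now distinct and don't occur free across branches:
  ∃q ∃y ∃z1 ∃v ∀w1 ∀r ∀s ∀a ((¬M(q) ∧ ¬M(y) ∨ K(v) ∨ M(z1)) ∧ (¬K(r) ∧ ¬M(w1) ∨ M(s) ∨ M(a)))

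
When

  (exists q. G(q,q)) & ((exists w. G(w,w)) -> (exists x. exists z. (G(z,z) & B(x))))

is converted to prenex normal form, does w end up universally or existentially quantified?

First replace A → B with ¬A ∨ B.
  (exists q. G(q,q)) & (~(exists w. G(w,w)) | (exists x. exists z. (G(z,z) & B(x))))
Move each ¬ inward, flipping quantifiers it crosses:
  (exists q. G(q,q)) & ((forall w. ~G(w,w)) | (exists x. exists z. (G(z,z) & B(x))))
Extract every quantifier outward, since the variables are now distinct and don't occur free across branches:
  exists q. forall w. exists x. exists z. (G(q,q) & (~G(w,w) | G(z,z) & B(x)))
The quantifier exists w sits under an odd number of negations (counting the antecedent side of each →), so it flips to forall w.

universal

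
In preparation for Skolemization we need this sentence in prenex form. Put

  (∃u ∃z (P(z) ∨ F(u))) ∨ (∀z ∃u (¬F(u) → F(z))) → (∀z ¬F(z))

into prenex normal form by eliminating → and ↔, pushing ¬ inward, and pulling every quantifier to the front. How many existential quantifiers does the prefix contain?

1

Eliminate → and ↔ using ¬ and ∨.
  ¬((∃u ∃z (P(z) ∨ F(u))) ∨ (∀z ∃u (¬¬F(u) ∨ F(z)))) ∨ (∀z ¬F(z))
Drive negations inward (¬∀x A ≡ ∃x ¬A, ¬∃x A ≡ ∀x ¬A, De Morgan for ∧/∨):
  (∀u ∀z (¬P(z) ∧ ¬F(u))) ∧ (∃z ∀u (¬F(u) ∧ ¬F(z))) ∨ (∀z ¬F(z))
Standardize variables apart so no two quantifiers bind the same name: z↦u1, u↦b, z↦t.
  (∀u ∀z (¬P(z) ∧ ¬F(u))) ∧ (∃u1 ∀b (¬F(b) ∧ ¬F(u1))) ∨ (∀t ¬F(t))
Pull the quantifiers to the front (each side's bound variable is not free in the other side):
  ∀u ∀z ∃u1 ∀b ∀t (¬P(z) ∧ ¬F(u) ∧ ¬F(b) ∧ ¬F(u1) ∨ ¬F(t))
The prefix is ∀u ∀z ∃u1 ∀b ∀t: 4 universal, 1 existential.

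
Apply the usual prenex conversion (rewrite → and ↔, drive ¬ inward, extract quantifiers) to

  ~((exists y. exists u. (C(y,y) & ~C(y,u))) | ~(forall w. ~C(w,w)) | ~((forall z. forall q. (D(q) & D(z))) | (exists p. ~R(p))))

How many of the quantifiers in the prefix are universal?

Move each ¬ inward, flipping quantifiers it crosses:
  (forall y. forall u. (~C(y,y) | C(y,u))) & (forall w. ~C(w,w)) & ((forall z. forall q. (D(q) & D(z))) | (exists p. ~R(p)))
All bound variables are already distinct, so no renaming is needed.
Extract every quantifier outward, since the variables are now distinct and don't occur free across branches:
  forall y. forall u. forall w. forall z. forall q. exists p. ((~C(y,y) | C(y,u)) & ~C(w,w) & (D(q) & D(z) | ~R(p)))
The prefix is forall y forall u forall w forall z forall q exists p: 5 universal, 1 existential.

5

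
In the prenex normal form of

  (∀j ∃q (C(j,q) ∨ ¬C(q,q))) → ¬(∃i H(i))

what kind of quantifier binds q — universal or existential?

universal

Eliminate → and ↔ using ¬ and ∨.
  ¬(∀j ∃q (C(j,q) ∨ ¬C(q,q))) ∨ ¬(∃i H(i))
Move each ¬ inward, flipping quantifiers it crosses:
  (∃j ∀q (¬C(j,q) ∧ C(q,q))) ∨ (∀i ¬H(i))
Finally move all quantifiers to the prefix:
  ∃j ∀q ∀i (¬C(j,q) ∧ C(q,q) ∨ ¬H(i))
The quantifier ∃q sits under an odd number of negations (counting the antecedent side of each →), so it flips to ∀q.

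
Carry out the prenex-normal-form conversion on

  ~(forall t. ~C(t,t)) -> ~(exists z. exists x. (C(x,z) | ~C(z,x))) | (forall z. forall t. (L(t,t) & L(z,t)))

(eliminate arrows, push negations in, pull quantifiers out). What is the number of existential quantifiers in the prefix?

0

Eliminate → and ↔ using ¬ and ∨.
  ~~(forall t. ~C(t,t)) | ~(exists z. exists x. (C(x,z) | ~C(z,x))) | (forall z. forall t. (L(t,t) & L(z,t)))
Move each ¬ inward, flipping quantifiers it crosses:
  (forall t. ~C(t,t)) | (forall z. forall x. (~C(x,z) & C(z,x))) | (forall z. forall t. (L(t,t) & L(z,t)))
Rename bound variables to avoid capture: z↦u1, t↦p.
  (forall t. ~C(t,t)) | (forall z. forall x. (~C(x,z) & C(z,x))) | (forall u1. forall p. (L(p,p) & L(u1,p)))
Pull the quantifiers to the front (each side's bound variable is not free in the other side):
  forall t. forall z. forall x. forall u1. forall p. (~C(t,t) | ~C(x,z) & C(z,x) | L(p,p) & L(u1,p))
The prefix is forall t forall z forall x forall u1 forall p: 5 universal, 0 existential.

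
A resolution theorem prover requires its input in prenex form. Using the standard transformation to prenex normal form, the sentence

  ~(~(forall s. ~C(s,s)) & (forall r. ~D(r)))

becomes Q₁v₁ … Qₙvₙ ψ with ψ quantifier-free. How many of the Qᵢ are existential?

1

Move each ¬ inward, flipping quantifiers it crosses:
  (forall s. ~C(s,s)) | (exists r. D(r))
All bound variables are already distinct, so no renaming is needed.
Pull the quantifiers to the front (each side's bound variable is not free in the other side):
  forall s. exists r. (~C(s,s) | D(r))
The prefix is forall s exists r: 1 universal, 1 existential.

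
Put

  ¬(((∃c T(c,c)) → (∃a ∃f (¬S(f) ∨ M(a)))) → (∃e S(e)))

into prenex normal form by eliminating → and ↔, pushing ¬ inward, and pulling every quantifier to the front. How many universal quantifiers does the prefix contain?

First replace A → B with ¬A ∨ B.
  ¬(¬(¬(∃c T(c,c)) ∨ (∃a ∃f (¬S(f) ∨ M(a)))) ∨ (∃e S(e)))
Push ¬ through the quantifiers and connectives to reach negation normal form:
  ((∀c ¬T(c,c)) ∨ (∃a ∃f (¬S(f) ∨ M(a)))) ∧ (∀e ¬S(e))
All bound variables are already distinct, so no renaming is needed.
Extract every quantifier outward, since the variables are now distinct and don't occur free across branches:
  ∀c ∃a ∃f ∀e ((¬T(c,c) ∨ ¬S(f) ∨ M(a)) ∧ ¬S(e))
The prefix is ∀c ∃a ∃f ∀e: 2 universal, 2 existential.

2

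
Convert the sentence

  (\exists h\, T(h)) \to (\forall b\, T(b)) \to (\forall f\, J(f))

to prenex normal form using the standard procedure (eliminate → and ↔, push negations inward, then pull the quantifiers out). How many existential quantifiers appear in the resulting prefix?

Eliminate → and ↔ using ¬ and ∨.
  \neg (\exists h\, T(h)) \lor \neg (\forall b\, T(b)) \lor (\forall f\, J(f))
Move each ¬ inward, flipping quantifiers it crosses:
  (\forall h\, \neg T(h)) \lor (\exists b\, \neg T(b)) \lor (\forall f\, J(f))
Finally move all quantifiers to the prefix:
  \forall h\, \exists b\, \forall f\, (\neg T(h) \lor \neg T(b) \lor J(f))
The prefix is \forall h \exists b \forall f: 2 universal, 1 existential.

1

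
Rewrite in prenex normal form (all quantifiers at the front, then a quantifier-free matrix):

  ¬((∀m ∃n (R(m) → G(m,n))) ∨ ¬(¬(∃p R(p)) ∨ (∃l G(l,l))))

∃m ∀n ∀p ∃l (R(m) ∧ ¬G(m,n) ∧ (¬R(p) ∨ G(l,l)))

Eliminate → and ↔ using ¬ and ∨.
  ¬((∀m ∃n (¬R(m) ∨ G(m,n))) ∨ ¬(¬(∃p R(p)) ∨ (∃l G(l,l))))
Drive negations inward (¬∀x A ≡ ∃x ¬A, ¬∃x A ≡ ∀x ¬A, De Morgan for ∧/∨):
  (∃m ∀n (R(m) ∧ ¬G(m,n))) ∧ ((∀p ¬R(p)) ∨ (∃l G(l,l)))
All bound variables are already distinct, so no renaming is needed.
Extract every quantifier outward, since the variables are now distinct and don't occur free across branches:
  ∃m ∀n ∀p ∃l (R(m) ∧ ¬G(m,n) ∧ (¬R(p) ∨ G(l,l)))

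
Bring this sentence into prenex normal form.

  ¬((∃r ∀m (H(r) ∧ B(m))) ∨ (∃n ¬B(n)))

Push ¬ through the quantifiers and connectives to reach negation normal form:
  (∀r ∃m (¬H(r) ∨ ¬B(m))) ∧ (∀n B(n))
Finally move all quantifiers to the prefix:
  ∀r ∃m ∀n ((¬H(r) ∨ ¬B(m)) ∧ B(n))

∀r ∃m ∀n ((¬H(r) ∨ ¬B(m)) ∧ B(n))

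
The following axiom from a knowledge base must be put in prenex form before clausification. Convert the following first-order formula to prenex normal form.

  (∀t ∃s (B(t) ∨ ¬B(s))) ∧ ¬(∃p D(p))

∀t ∃s ∀p ((B(t) ∨ ¬B(s)) ∧ ¬D(p))

Drive negations inward (¬∀x A ≡ ∃x ¬A, ¬∃x A ≡ ∀x ¬A, De Morgan for ∧/∨):
  (∀t ∃s (B(t) ∨ ¬B(s))) ∧ (∀p ¬D(p))
Extract every quantifier outward, since the variables are now distinct and don't occur free across branches:
  ∀t ∃s ∀p ((B(t) ∨ ¬B(s)) ∧ ¬D(p))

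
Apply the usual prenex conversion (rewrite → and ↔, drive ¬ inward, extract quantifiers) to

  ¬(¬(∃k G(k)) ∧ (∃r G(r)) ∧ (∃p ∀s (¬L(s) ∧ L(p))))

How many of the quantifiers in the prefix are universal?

Move each ¬ inward, flipping quantifiers it crosses:
  (∃k G(k)) ∨ (∀r ¬G(r)) ∨ (∀p ∃s (L(s) ∨ ¬L(p)))
All bound variables are already distinct, so no renaming is needed.
Extract every quantifier outward, since the variables are now distinct and don't occur free across branches:
  ∃k ∀r ∀p ∃s (G(k) ∨ ¬G(r) ∨ L(s) ∨ ¬L(p))
The prefix is ∃k ∀r ∀p ∃s: 2 universal, 2 existential.

2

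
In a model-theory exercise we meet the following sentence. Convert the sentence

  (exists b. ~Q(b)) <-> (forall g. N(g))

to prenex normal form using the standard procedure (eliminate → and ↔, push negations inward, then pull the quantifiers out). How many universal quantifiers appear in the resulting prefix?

2

First replace A → B with ¬A ∨ B; A ↔ B as (¬A ∨ B) ∧ (¬B ∨ A).
  (~(exists b. ~Q(b)) | (forall g. N(g))) & (~(forall g. N(g)) | (exists b. ~Q(b)))
Move each ¬ inward, flipping quantifiers it crosses:
  ((forall b. Q(b)) | (forall g. N(g))) & ((exists g. ~N(g)) | (exists b. ~Q(b)))
Rename bound variables to avoid capture: g↦s, b↦y.
  ((forall b. Q(b)) | (forall g. N(g))) & ((exists s. ~N(s)) | (exists y. ~Q(y)))
Pull the quantifiers to the front (each side's bound variable is not free in the other side):
  forall b. forall g. exists s. exists y. ((Q(b) | N(g)) & (~N(s) | ~Q(y)))
The prefix is forall b forall g exists s exists y: 2 universal, 2 existential.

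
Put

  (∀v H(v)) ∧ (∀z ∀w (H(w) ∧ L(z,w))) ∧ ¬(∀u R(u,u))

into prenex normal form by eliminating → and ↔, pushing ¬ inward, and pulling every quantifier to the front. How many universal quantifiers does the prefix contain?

3

Push ¬ through the quantifiers and connectives to reach negation normal form:
  (∀v H(v)) ∧ (∀z ∀w (H(w) ∧ L(z,w))) ∧ (∃u ¬R(u,u))
Finally move all quantifiers to the prefix:
  ∀v ∀z ∀w ∃u (H(v) ∧ H(w) ∧ L(z,w) ∧ ¬R(u,u))
The prefix is ∀v ∀z ∀w ∃u: 3 universal, 1 existential.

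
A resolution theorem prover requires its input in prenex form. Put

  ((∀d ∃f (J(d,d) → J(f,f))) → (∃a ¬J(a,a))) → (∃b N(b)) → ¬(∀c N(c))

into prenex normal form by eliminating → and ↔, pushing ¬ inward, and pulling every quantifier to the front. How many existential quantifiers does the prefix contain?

2

Eliminate → and ↔ using ¬ and ∨.
  ¬(¬(∀d ∃f (¬J(d,d) ∨ J(f,f))) ∨ (∃a ¬J(a,a))) ∨ ¬(∃b N(b)) ∨ ¬(∀c N(c))
Move each ¬ inward, flipping quantifiers it crosses:
  (∀d ∃f (¬J(d,d) ∨ J(f,f))) ∧ (∀a J(a,a)) ∨ (∀b ¬N(b)) ∨ (∃c ¬N(c))
All bound variables are already distinct, so no renaming is needed.
Finally move all quantifiers to the prefix:
  ∀d ∃f ∀a ∀b ∃c ((¬J(d,d) ∨ J(f,f)) ∧ J(a,a) ∨ ¬N(b) ∨ ¬N(c))
The prefix is ∀d ∃f ∀a ∀b ∃c: 3 universal, 2 existential.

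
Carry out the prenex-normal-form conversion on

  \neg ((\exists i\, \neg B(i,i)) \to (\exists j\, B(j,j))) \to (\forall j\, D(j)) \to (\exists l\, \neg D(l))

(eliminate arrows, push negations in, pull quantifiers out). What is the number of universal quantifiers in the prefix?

Eliminate → and ↔ using ¬ and ∨.
  \neg \neg (\neg (\exists i\, \neg B(i,i)) \lor (\exists j\, B(j,j))) \lor \neg (\forall j\, D(j)) \lor (\exists l\, \neg D(l))
Push ¬ through the quantifiers and connectives to reach negation normal form:
  (\forall i\, B(i,i)) \lor (\exists j\, B(j,j)) \lor (\exists j\, \neg D(j)) \lor (\exists l\, \neg D(l))
Standardize variables apart so no two quantifiers bind the same name: j↦r.
  (\forall i\, B(i,i)) \lor (\exists j\, B(j,j)) \lor (\exists r\, \neg D(r)) \lor (\exists l\, \neg D(l))
Extract every quantifier outward, since the variables are now distinct and don't occur free across branches:
  \forall i\, \exists j\, \exists r\, \exists l\, (B(i,i) \lor B(j,j) \lor \neg D(r) \lor \neg D(l))
The prefix is \forall i \exists j \exists r \exists l: 1 universal, 3 existential.

1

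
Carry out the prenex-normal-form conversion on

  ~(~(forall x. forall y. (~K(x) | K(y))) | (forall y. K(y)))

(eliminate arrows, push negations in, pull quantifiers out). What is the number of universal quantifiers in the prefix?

Drive negations inward (¬∀x A ≡ ∃x ¬A, ¬∃x A ≡ ∀x ¬A, De Morgan for ∧/∨):
  (forall x. forall y. (~K(x) | K(y))) & (exists y. ~K(y))
Rename bound variables to avoid capture: y↦x1.
  (forall x. forall y. (~K(x) | K(y))) & (exists x1. ~K(x1))
Extract every quantifier outward, since the variables are now distinct and don't occur free across branches:
  forall x. forall y. exists x1. ((~K(x) | K(y)) & ~K(x1))
The prefix is forall x forall y exists x1: 2 universal, 1 existential.

2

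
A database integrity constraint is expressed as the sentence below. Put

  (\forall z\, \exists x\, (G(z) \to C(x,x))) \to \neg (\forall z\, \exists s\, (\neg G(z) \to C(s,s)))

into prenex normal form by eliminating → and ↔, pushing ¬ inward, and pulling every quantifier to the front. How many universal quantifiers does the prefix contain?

Rewrite implications/biconditionals: A → B as ¬A ∨ B.
  \neg (\forall z\, \exists x\, (\neg G(z) \lor C(x,x))) \lor \neg (\forall z\, \exists s\, (\neg \neg G(z) \lor C(s,s)))
Move each ¬ inward, flipping quantifiers it crosses:
  (\exists z\, \forall x\, (G(z) \land \neg C(x,x))) \lor (\exists z\, \forall s\, (\neg G(z) \land \neg C(s,s)))
Give each quantifier a distinct variable: z↦p.
  (\exists z\, \forall x\, (G(z) \land \neg C(x,x))) \lor (\exists p\, \forall s\, (\neg G(p) \land \neg C(s,s)))
Pull the quantifiers to the front (each side's bound variable is not free in the other side):
  \exists z\, \forall x\, \exists p\, \forall s\, (G(z) \land \neg C(x,x) \lor \neg G(p) \land \neg C(s,s))
The prefix is \exists z \forall x \exists p \forall s: 2 universal, 2 existential.

2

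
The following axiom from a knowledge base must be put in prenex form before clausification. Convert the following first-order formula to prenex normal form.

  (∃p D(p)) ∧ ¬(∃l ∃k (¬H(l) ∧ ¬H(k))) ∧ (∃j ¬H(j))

∃p ∀l ∀k ∃j (D(p) ∧ (H(l) ∨ H(k)) ∧ ¬H(j))

Move each ¬ inward, flipping quantifiers it crosses:
  (∃p D(p)) ∧ (∀l ∀k (H(l) ∨ H(k))) ∧ (∃j ¬H(j))
All bound variables are already distinct, so no renaming is needed.
Pull the quantifiers to the front (each side's bound variable is not free in the other side):
  ∃p ∀l ∀k ∃j (D(p) ∧ (H(l) ∨ H(k)) ∧ ¬H(j))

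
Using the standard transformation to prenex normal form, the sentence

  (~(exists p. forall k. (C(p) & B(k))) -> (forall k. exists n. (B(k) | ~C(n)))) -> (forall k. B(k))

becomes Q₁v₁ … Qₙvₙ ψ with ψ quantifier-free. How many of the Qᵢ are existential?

Rewrite implications/biconditionals: A → B as ¬A ∨ B.
  ~(~~(exists p. forall k. (C(p) & B(k))) | (forall k. exists n. (B(k) | ~C(n)))) | (forall k. B(k))
Drive negations inward (¬∀x A ≡ ∃x ¬A, ¬∃x A ≡ ∀x ¬A, De Morgan for ∧/∨):
  (forall p. exists k. (~C(p) | ~B(k))) & (exists k. forall n. (~B(k) & C(n))) | (forall k. B(k))
Give each quantifier a distinct variable: k↦x, k↦z1.
  (forall p. exists k. (~C(p) | ~B(k))) & (exists x. forall n. (~B(x) & C(n))) | (forall z1. B(z1))
Pull the quantifiers to the front (each side's bound variable is not free in the other side):
  forall p. exists k. exists x. forall n. forall z1. ((~C(p) | ~B(k)) & ~B(x) & C(n) | B(z1))
The prefix is forall p exists k exists x forall n forall z1: 3 universal, 2 existential.

2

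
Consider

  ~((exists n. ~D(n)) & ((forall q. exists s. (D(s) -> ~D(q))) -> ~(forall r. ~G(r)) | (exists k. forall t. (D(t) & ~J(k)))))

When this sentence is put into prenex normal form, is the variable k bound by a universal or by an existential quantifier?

universal

First replace A → B with ¬A ∨ B.
  ~((exists n. ~D(n)) & (~(forall q. exists s. (~D(s) | ~D(q))) | ~(forall r. ~G(r)) | (exists k. forall t. (D(t) & ~J(k)))))
Push ¬ through the quantifiers and connectives to reach negation normal form:
  (forall n. D(n)) | (forall q. exists s. (~D(s) | ~D(q))) & (forall r. ~G(r)) & (forall k. exists t. (~D(t) | J(k)))
All bound variables are already distinct, so no renaming is needed.
Finally move all quantifiers to the prefix:
  forall n. forall q. exists s. forall r. forall k. exists t. (D(n) | (~D(s) | ~D(q)) & ~G(r) & (~D(t) | J(k)))
The quantifier exists k sits under an odd number of negations (counting the antecedent side of each →), so it flips to forall k.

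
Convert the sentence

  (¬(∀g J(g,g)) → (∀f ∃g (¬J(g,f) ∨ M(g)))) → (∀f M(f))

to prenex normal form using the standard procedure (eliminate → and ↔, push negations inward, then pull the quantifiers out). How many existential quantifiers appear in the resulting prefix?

2

First replace A → B with ¬A ∨ B.
  ¬(¬¬(∀g J(g,g)) ∨ (∀f ∃g (¬J(g,f) ∨ M(g)))) ∨ (∀f M(f))
Move each ¬ inward, flipping quantifiers it crosses:
  (∃g ¬J(g,g)) ∧ (∃f ∀g (J(g,f) ∧ ¬M(g))) ∨ (∀f M(f))
Rename bound variables to avoid capture: g↦x, f↦q.
  (∃g ¬J(g,g)) ∧ (∃f ∀x (J(x,f) ∧ ¬M(x))) ∨ (∀q M(q))
Extract every quantifier outward, since the variables are now distinct and don't occur free across branches:
  ∃g ∃f ∀x ∀q (¬J(g,g) ∧ J(x,f) ∧ ¬M(x) ∨ M(q))
The prefix is ∃g ∃f ∀x ∀q: 2 universal, 2 existential.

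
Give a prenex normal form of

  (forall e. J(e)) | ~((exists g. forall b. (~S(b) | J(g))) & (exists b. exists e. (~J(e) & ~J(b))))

forall e. forall g. exists b. forall a. forall y. (J(e) | S(b) & ~J(g) | J(y) | J(a))

Drive negations inward (¬∀x A ≡ ∃x ¬A, ¬∃x A ≡ ∀x ¬A, De Morgan for ∧/∨):
  (forall e. J(e)) | (forall g. exists b. (S(b) & ~J(g))) | (forall b. forall e. (J(e) | J(b)))
Standardize variables apart so no two quantifiers bind the same name: b↦a, e↦y.
  (forall e. J(e)) | (forall g. exists b. (S(b) & ~J(g))) | (forall a. forall y. (J(y) | J(a)))
Pull the quantifiers to the front (each side's bound variable is not free in the other side):
  forall e. forall g. exists b. forall a. forall y. (J(e) | S(b) & ~J(g) | J(y) | J(a))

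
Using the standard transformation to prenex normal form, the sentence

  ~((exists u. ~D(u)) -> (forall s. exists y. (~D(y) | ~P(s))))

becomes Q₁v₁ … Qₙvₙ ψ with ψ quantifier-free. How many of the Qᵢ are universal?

1

First replace A → B with ¬A ∨ B.
  ~(~(exists u. ~D(u)) | (forall s. exists y. (~D(y) | ~P(s))))
Move each ¬ inward, flipping quantifiers it crosses:
  (exists u. ~D(u)) & (exists s. forall y. (D(y) & P(s)))
Pull the quantifiers to the front (each side's bound variable is not free in the other side):
  exists u. exists s. forall y. (~D(u) & D(y) & P(s))
The prefix is exists u exists s forall y: 1 universal, 2 existential.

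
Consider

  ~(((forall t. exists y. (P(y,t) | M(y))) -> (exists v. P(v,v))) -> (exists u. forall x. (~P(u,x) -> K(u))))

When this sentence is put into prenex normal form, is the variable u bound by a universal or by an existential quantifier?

Rewrite implications/biconditionals: A → B as ¬A ∨ B.
  ~(~(~(forall t. exists y. (P(y,t) | M(y))) | (exists v. P(v,v))) | (exists u. forall x. (~~P(u,x) | K(u))))
Drive negations inward (¬∀x A ≡ ∃x ¬A, ¬∃x A ≡ ∀x ¬A, De Morgan for ∧/∨):
  ((exists t. forall y. (~P(y,t) & ~M(y))) | (exists v. P(v,v))) & (forall u. exists x. (~P(u,x) & ~K(u)))
All bound variables are already distinct, so no renaming is needed.
Finally move all quantifiers to the prefix:
  exists t. forall y. exists v. forall u. exists x. ((~P(y,t) & ~M(y) | P(v,v)) & ~P(u,x) & ~K(u))
The quantifier exists u sits under an odd number of negations (counting the antecedent side of each →), so it flips to forall u.

universal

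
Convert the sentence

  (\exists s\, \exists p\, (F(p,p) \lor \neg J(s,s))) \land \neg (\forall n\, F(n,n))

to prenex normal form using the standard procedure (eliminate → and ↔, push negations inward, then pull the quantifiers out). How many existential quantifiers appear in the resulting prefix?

Drive negations inward (¬∀x A ≡ ∃x ¬A, ¬∃x A ≡ ∀x ¬A, De Morgan for ∧/∨):
  (\exists s\, \exists p\, (F(p,p) \lor \neg J(s,s))) \land (\exists n\, \neg F(n,n))
All bound variables are already distinct, so no renaming is needed.
Extract every quantifier outward, since the variables are now distinct and don't occur free across branches:
  \exists s\, \exists p\, \exists n\, ((F(p,p) \lor \neg J(s,s)) \land \neg F(n,n))
The prefix is \exists s \exists p \exists n: 0 universal, 3 existential.

3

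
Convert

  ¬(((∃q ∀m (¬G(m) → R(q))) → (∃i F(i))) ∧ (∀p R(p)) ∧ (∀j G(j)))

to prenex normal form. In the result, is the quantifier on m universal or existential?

universal

First replace A → B with ¬A ∨ B.
  ¬((¬(∃q ∀m (¬¬G(m) ∨ R(q))) ∨ (∃i F(i))) ∧ (∀p R(p)) ∧ (∀j G(j)))
Drive negations inward (¬∀x A ≡ ∃x ¬A, ¬∃x A ≡ ∀x ¬A, De Morgan for ∧/∨):
  (∃q ∀m (G(m) ∨ R(q))) ∧ (∀i ¬F(i)) ∨ (∃p ¬R(p)) ∨ (∃j ¬G(j))
Finally move all quantifiers to the prefix:
  ∃q ∀m ∀i ∃p ∃j ((G(m) ∨ R(q)) ∧ ¬F(i) ∨ ¬R(p) ∨ ¬G(j))
The quantifier ∀m sits under an even number of negations (counting the antecedent side of each →), so it remains universal.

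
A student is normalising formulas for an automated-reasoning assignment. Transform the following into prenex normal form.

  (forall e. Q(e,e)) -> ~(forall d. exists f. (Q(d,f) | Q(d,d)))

exists e. exists d. forall f. (~Q(e,e) | ~Q(d,f) & ~Q(d,d))

First replace A → B with ¬A ∨ B.
  ~(forall e. Q(e,e)) | ~(forall d. exists f. (Q(d,f) | Q(d,d)))
Move each ¬ inward, flipping quantifiers it crosses:
  (exists e. ~Q(e,e)) | (exists d. forall f. (~Q(d,f) & ~Q(d,d)))
All bound variables are already distinct, so no renaming is needed.
Extract every quantifier outward, since the variables are now distinct and don't occur free across branches:
  exists e. exists d. forall f. (~Q(e,e) | ~Q(d,f) & ~Q(d,d))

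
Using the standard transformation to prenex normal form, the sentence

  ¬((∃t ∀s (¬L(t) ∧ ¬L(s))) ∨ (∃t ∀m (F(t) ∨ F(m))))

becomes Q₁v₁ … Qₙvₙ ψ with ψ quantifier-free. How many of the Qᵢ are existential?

Push ¬ through the quantifiers and connectives to reach negation normal form:
  (∀t ∃s (L(t) ∨ L(s))) ∧ (∀t ∃m (¬F(t) ∧ ¬F(m)))
Standardize variables apart so no two quantifiers bind the same name: t↦x.
  (∀t ∃s (L(t) ∨ L(s))) ∧ (∀x ∃m (¬F(x) ∧ ¬F(m)))
Pull the quantifiers to the front (each side's bound variable is not free in the other side):
  ∀t ∃s ∀x ∃m ((L(t) ∨ L(s)) ∧ ¬F(x) ∧ ¬F(m))
The prefix is ∀t ∃s ∀x ∃m: 2 universal, 2 existential.

2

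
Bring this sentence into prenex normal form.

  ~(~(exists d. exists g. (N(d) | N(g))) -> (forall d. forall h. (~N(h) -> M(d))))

forall d. forall g. exists x1. exists h. (~N(d) & ~N(g) & ~N(h) & ~M(x1))

Rewrite implications/biconditionals: A → B as ¬A ∨ B.
  ~(~~(exists d. exists g. (N(d) | N(g))) | (forall d. forall h. (~~N(h) | M(d))))
Drive negations inward (¬∀x A ≡ ∃x ¬A, ¬∃x A ≡ ∀x ¬A, De Morgan for ∧/∨):
  (forall d. forall g. (~N(d) & ~N(g))) & (exists d. exists h. (~N(h) & ~M(d)))
Give each quantifier a distinct variable: d↦x1.
  (forall d. forall g. (~N(d) & ~N(g))) & (exists x1. exists h. (~N(h) & ~M(x1)))
Finally move all quantifiers to the prefix:
  forall d. forall g. exists x1. exists h. (~N(d) & ~N(g) & ~N(h) & ~M(x1))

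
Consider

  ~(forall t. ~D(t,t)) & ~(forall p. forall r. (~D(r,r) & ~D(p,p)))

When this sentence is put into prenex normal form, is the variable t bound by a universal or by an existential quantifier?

Move each ¬ inward, flipping quantifiers it crosses:
  (exists t. D(t,t)) & (exists p. exists r. (D(r,r) | D(p,p)))
Pull the quantifiers to the front (each side's bound variable is not free in the other side):
  exists t. exists p. exists r. (D(t,t) & (D(r,r) | D(p,p)))
The quantifier forall t sits under an odd number of negations, so it flips to exists t.

existential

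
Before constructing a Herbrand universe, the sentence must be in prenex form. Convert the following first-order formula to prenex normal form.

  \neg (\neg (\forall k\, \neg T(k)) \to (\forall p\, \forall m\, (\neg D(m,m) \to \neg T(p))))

\exists k\, \exists p\, \exists m\, (T(k) \land \neg D(m,m) \land T(p))

Eliminate → and ↔ using ¬ and ∨.
  \neg (\neg \neg (\forall k\, \neg T(k)) \lor (\forall p\, \forall m\, (\neg \neg D(m,m) \lor \neg T(p))))
Drive negations inward (¬∀x A ≡ ∃x ¬A, ¬∃x A ≡ ∀x ¬A, De Morgan for ∧/∨):
  (\exists k\, T(k)) \land (\exists p\, \exists m\, (\neg D(m,m) \land T(p)))
All bound variables are already distinct, so no renaming is needed.
Finally move all quantifiers to the prefix:
  \exists k\, \exists p\, \exists m\, (T(k) \land \neg D(m,m) \land T(p))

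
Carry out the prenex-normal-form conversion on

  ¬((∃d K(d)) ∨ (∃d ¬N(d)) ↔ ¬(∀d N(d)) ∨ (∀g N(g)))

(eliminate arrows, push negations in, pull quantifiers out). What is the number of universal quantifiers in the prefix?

4

First replace A → B with ¬A ∨ B; A ↔ B as (¬A ∨ B) ∧ (¬B ∨ A).
  ¬((¬((∃d K(d)) ∨ (∃d ¬N(d))) ∨ ¬(∀d N(d)) ∨ (∀g N(g))) ∧ (¬(¬(∀d N(d)) ∨ (∀g N(g))) ∨ (∃d K(d)) ∨ (∃d ¬N(d))))
Move each ¬ inward, flipping quantifiers it crosses:
  ((∃d K(d)) ∨ (∃d ¬N(d))) ∧ (∀d N(d)) ∧ (∃g ¬N(g)) ∨ ((∃d ¬N(d)) ∨ (∀g N(g))) ∧ (∀d ¬K(d)) ∧ (∀d N(d))
Give each quantifier a distinct variable: d↦x, d↦v, d↦x1, g↦u, d↦r, d↦z1.
  ((∃d K(d)) ∨ (∃x ¬N(x))) ∧ (∀v N(v)) ∧ (∃g ¬N(g)) ∨ ((∃x1 ¬N(x1)) ∨ (∀u N(u))) ∧ (∀r ¬K(r)) ∧ (∀z1 N(z1))
Extract every quantifier outward, since the variables are now distinct and don't occur free across branches:
  ∃d ∃x ∀v ∃g ∃x1 ∀u ∀r ∀z1 ((K(d) ∨ ¬N(x)) ∧ N(v) ∧ ¬N(g) ∨ (¬N(x1) ∨ N(u)) ∧ ¬K(r) ∧ N(z1))
The prefix is ∃d ∃x ∀v ∃g ∃x1 ∀u ∀r ∀z1: 4 universal, 4 existential.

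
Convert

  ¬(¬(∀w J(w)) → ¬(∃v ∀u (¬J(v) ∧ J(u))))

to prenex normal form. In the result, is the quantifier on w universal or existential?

existential

Rewrite implications/biconditionals: A → B as ¬A ∨ B.
  ¬(¬¬(∀w J(w)) ∨ ¬(∃v ∀u (¬J(v) ∧ J(u))))
Move each ¬ inward, flipping quantifiers it crosses:
  (∃w ¬J(w)) ∧ (∃v ∀u (¬J(v) ∧ J(u)))
Finally move all quantifiers to the prefix:
  ∃w ∃v ∀u (¬J(w) ∧ ¬J(v) ∧ J(u))
The quantifier ∀w sits under an odd number of negations (counting the antecedent side of each →), so it flips to ∃w.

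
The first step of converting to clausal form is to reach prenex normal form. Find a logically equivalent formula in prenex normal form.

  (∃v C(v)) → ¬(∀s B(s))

First replace A → B with ¬A ∨ B.
  ¬(∃v C(v)) ∨ ¬(∀s B(s))
Drive negations inward (¬∀x A ≡ ∃x ¬A, ¬∃x A ≡ ∀x ¬A, De Morgan for ∧/∨):
  (∀v ¬C(v)) ∨ (∃s ¬B(s))
All bound variables are already distinct, so no renaming is needed.
Extract every quantifier outward, since the variables are now distinct and don't occur free across branches:
  ∀v ∃s (¬C(v) ∨ ¬B(s))

∀v ∃s (¬C(v) ∨ ¬B(s))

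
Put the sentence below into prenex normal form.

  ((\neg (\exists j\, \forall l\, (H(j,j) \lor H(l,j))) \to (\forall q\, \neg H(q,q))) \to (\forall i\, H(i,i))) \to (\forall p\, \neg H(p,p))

\exists j\, \forall l\, \forall q\, \exists i\, \forall p\, ((H(j,j) \lor H(l,j) \lor \neg H(q,q)) \land \neg H(i,i) \lor \neg H(p,p))

Eliminate → and ↔ using ¬ and ∨.
  \neg (\neg (\neg \neg (\exists j\, \forall l\, (H(j,j) \lor H(l,j))) \lor (\forall q\, \neg H(q,q))) \lor (\forall i\, H(i,i))) \lor (\forall p\, \neg H(p,p))
Drive negations inward (¬∀x A ≡ ∃x ¬A, ¬∃x A ≡ ∀x ¬A, De Morgan for ∧/∨):
  ((\exists j\, \forall l\, (H(j,j) \lor H(l,j))) \lor (\forall q\, \neg H(q,q))) \land (\exists i\, \neg H(i,i)) \lor (\forall p\, \neg H(p,p))
All bound variables are already distinct, so no renaming is needed.
Pull the quantifiers to the front (each side's bound variable is not free in the other side):
  \exists j\, \forall l\, \forall q\, \exists i\, \forall p\, ((H(j,j) \lor H(l,j) \lor \neg H(q,q)) \land \neg H(i,i) \lor \neg H(p,p))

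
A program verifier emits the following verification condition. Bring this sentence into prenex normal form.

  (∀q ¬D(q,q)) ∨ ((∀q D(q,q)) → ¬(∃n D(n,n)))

∀q ∃u1 ∀n (¬D(q,q) ∨ ¬D(u1,u1) ∨ ¬D(n,n))

First replace A → B with ¬A ∨ B.
  (∀q ¬D(q,q)) ∨ ¬(∀q D(q,q)) ∨ ¬(∃n D(n,n))
Drive negations inward (¬∀x A ≡ ∃x ¬A, ¬∃x A ≡ ∀x ¬A, De Morgan for ∧/∨):
  (∀q ¬D(q,q)) ∨ (∃q ¬D(q,q)) ∨ (∀n ¬D(n,n))
Standardize variables apart so no two quantifiers bind the same name: q↦u1.
  (∀q ¬D(q,q)) ∨ (∃u1 ¬D(u1,u1)) ∨ (∀n ¬D(n,n))
Extract every quantifier outward, since the variables are now distinct and don't occur free across branches:
  ∀q ∃u1 ∀n (¬D(q,q) ∨ ¬D(u1,u1) ∨ ¬D(n,n))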